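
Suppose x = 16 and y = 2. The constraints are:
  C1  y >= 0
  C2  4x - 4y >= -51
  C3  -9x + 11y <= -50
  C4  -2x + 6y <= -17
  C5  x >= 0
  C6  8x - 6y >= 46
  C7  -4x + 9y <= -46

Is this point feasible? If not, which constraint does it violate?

feasible

C1: 2 ≥ 0 ✓
C2: 56 ≥ -51 ✓
C3: -122 ≤ -50 ✓
C4: -20 ≤ -17 ✓
C5: 16 ≥ 0 ✓
C6: 116 ≥ 46 ✓
C7: -46 ≤ -46 ✓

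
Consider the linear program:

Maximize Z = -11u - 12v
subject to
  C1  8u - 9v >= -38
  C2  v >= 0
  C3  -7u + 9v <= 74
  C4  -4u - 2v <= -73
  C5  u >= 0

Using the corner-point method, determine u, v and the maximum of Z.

Vertices and Z = -11u - 12v:
  (36, 326/9) → Z = -2492/3
  (581/52, 184/13) → Z = -1171/4
  (73/4, 0) → Z = -803/4
The feasible region is unbounded (it extends along (1, 0), (9, 7)), but Z strictly decreases along every unbounded feasible direction, so there is no improving ray and the maximum is attained at a vertex.

u = 73/4, v = 0, maximum Z = -803/4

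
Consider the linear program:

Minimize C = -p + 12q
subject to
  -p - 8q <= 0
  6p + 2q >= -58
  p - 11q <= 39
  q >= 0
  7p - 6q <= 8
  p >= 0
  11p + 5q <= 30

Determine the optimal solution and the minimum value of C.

p = 8/7, q = 0, minimum C = -8/7

Feasible corners and C = -p + 12q:
  (0, 0) → C = 0
  (8/7, 0) → C = -8/7
  (220/101, 122/101) → C = 1244/101
  (0, 6) → C = 72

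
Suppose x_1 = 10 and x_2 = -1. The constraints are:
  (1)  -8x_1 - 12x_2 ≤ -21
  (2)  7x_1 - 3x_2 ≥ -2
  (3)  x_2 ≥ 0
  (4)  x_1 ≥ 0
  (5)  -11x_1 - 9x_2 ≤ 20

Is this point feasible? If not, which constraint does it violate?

not feasible — violates (3)

Constraint (3): x_2 = -1, which is not ≥ 0. All other constraints are satisfied.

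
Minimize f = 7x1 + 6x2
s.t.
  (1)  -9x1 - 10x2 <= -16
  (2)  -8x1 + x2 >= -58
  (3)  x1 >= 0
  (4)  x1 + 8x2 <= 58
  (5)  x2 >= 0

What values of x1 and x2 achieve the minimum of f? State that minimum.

x1 = 0, x2 = 8/5, minimum f = 48/5

Extreme points and f = 7x1 + 6x2:
  (0, 8/5) → f = 48/5
  (16/9, 0) → f = 112/9
  (522/65, 406/65) → f = 1218/13
  (29/4, 0) → f = 203/4
  (0, 29/4) → f = 87/2

The optimum lies where -9x1 - 10x2 = -16 and x1 = 0.
Solving simultaneously gives x1 = 0, x2 = 8/5.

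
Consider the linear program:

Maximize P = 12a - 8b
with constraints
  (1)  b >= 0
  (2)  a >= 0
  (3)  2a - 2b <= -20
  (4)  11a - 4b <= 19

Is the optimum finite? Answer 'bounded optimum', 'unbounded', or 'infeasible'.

bounded optimum

Extreme points and P = 12a - 8b:
  (0, 10) → P = -80
  (59/7, 129/7) → P = -324/7
The feasible region has finitely many vertices and no improving ray; the maximum is -324/7 at (59/7, 129/7).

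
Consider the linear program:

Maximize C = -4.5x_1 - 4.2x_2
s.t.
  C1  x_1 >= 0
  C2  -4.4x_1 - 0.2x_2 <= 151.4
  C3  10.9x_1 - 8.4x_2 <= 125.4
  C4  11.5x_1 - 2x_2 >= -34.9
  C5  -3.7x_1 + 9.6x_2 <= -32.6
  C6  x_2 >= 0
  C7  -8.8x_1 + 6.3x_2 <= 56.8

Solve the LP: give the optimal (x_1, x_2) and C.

x_1 = 326/37, x_2 = 0, maximum C = -1467/37

Feasible corners and C = -4.5x_1 - 4.2x_2:
  (7750/613, 2716/1839) → C = -193387/3065
  (1254/109, 0) → C = -5643/109
  (326/37, 0) → C = -1467/37

At the optimal vertex, -3.7x_1 + 9.6x_2 = -32.6 and x_2 = 0.
Solving simultaneously gives x_1 = 326/37, x_2 = 0.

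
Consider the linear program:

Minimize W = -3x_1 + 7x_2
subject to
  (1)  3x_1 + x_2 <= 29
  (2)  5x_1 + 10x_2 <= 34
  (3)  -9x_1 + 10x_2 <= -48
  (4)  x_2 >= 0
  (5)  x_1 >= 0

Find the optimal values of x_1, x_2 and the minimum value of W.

x_1 = 34/5, x_2 = 0, minimum W = -102/5

Extreme points and W = -3x_1 + 7x_2:
  (41/7, 33/70) → W = -999/70
  (34/5, 0) → W = -102/5
  (16/3, 0) → W = -16

The binding constraints are 5x_1 + 10x_2 = 34 and x_2 = 0.
Solving simultaneously gives x_1 = 34/5, x_2 = 0.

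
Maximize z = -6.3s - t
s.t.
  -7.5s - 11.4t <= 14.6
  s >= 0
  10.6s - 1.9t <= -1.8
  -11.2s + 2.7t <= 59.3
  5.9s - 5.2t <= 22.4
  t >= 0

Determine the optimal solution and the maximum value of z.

Extreme points and z = -6.3s - t:
  (0, 18/19) → z = -18/19
  (0, 593/27) → z = -593/27
  (10781/734, 30421/367) → z = -1287623/7340

s = 0, t = 18/19, maximum z = -18/19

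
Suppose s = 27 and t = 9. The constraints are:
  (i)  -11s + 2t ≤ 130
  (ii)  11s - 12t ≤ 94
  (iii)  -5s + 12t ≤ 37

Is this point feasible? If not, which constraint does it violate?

not feasible — violates (ii)

Constraint (ii): 11s - 12t = 189, which is not ≤ 94. All other constraints are satisfied.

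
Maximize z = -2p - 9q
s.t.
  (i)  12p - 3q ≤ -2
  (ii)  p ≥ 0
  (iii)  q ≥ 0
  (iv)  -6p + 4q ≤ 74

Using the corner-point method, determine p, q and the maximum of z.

p = 0, q = 2/3, maximum z = -6

At the optimal vertex, 12p - 3q = -2 and p = 0.
Solving simultaneously gives p = 0, q = 2/3.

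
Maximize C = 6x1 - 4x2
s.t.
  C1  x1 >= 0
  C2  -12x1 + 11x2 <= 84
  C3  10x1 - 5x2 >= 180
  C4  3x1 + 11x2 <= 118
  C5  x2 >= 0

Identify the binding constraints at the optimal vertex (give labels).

Corner points and C = 6x1 - 4x2:
  (514/25, 128/25) → C = 2572/25
  (18, 0) → C = 108
  (118/3, 0) → C = 236

The maximum is at (118/3, 0). Substituting into each constraint, equality holds for C4 and C5; the remaining constraints have slack.

C4 and C5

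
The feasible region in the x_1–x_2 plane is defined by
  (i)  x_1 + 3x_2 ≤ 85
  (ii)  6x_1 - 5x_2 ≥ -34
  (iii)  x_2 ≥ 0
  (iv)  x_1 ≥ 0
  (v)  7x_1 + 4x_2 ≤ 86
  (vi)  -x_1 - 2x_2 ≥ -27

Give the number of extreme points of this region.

Pairwise boundary intersections that survive every other constraint:
  (0, 34/5)
  (67/17, 196/17)
  (0, 0)
  (86/7, 0)
  (32/5, 103/10)

5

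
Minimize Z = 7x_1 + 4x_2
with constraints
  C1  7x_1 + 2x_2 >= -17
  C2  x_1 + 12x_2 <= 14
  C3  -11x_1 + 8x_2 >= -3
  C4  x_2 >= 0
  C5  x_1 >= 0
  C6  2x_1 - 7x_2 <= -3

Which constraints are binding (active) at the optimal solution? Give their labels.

Corner points and Z = 7x_1 + 4x_2:
  (37/35, 151/140) → Z = 82/7
  (0, 7/6) → Z = 14/3
  (45/61, 39/61) → Z = 471/61
  (0, 3/7) → Z = 12/7

The minimum is at (0, 3/7). Substituting into each constraint, equality holds for C5 and C6; the remaining constraints have slack.

C5 and C6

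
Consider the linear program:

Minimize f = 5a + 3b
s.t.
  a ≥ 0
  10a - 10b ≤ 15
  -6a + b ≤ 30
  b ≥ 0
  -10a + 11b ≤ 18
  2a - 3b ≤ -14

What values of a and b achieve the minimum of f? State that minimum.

a = 25/2, b = 13, minimum f = 203/2

The binding constraints are -10a + 11b = 18 and 2a - 3b = -14.
Solving simultaneously gives a = 25/2, b = 13.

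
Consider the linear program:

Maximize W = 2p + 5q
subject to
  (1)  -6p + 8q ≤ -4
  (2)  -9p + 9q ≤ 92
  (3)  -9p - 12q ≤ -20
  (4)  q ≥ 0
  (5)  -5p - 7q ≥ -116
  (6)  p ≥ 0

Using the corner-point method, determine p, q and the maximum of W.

Feasible corners and W = 2p + 5q:
  (13/9, 7/12) → W = 209/36
  (478/41, 338/41) → W = 2646/41
  (20/9, 0) → W = 40/9
  (116/5, 0) → W = 232/5

p = 478/41, q = 338/41, maximum W = 2646/41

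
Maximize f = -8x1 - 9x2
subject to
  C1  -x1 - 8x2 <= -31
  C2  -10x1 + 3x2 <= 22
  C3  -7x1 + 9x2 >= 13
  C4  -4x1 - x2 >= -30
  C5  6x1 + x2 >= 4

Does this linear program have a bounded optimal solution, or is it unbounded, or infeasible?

bounded optimum

Extreme points and f = -8x1 - 9x2:
  (35/13, 46/13) → f = -694/13
  (1/47, 182/47) → f = -1646/47
  (34/11, 194/11) → f = -2018/11
  (-5/14, 43/7) → f = -367/7
  (257/43, 262/43) → f = -4414/43
The feasible region has finitely many vertices and no improving ray; the maximum is -1646/47 at (1/47, 182/47).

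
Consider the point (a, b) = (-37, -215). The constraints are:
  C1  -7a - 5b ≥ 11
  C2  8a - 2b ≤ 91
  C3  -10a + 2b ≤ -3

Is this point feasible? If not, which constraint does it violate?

not feasible — violates C2

Constraint C2: 8a - 2b = 134, which is not ≤ 91. All other constraints are satisfied.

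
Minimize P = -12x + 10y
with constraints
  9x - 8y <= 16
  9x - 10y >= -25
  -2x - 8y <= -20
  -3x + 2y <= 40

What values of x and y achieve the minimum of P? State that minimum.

Vertices and P = -12x + 10y:
  (20, 41/2) → P = -35
  (36/11, 37/22) → P = -247/11
  (0, 5/2) → P = 25

x = 20, y = 41/2, minimum P = -35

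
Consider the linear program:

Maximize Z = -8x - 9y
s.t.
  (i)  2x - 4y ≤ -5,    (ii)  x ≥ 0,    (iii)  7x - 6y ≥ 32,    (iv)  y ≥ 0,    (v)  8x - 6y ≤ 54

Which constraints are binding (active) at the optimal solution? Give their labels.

(i) and (iii)

Extreme points and Z = -8x - 9y:
  (79/8, 99/16) → Z = -2155/16
  (123/10, 37/5) → Z = -165
  (22, 61/3) → Z = -359

The maximum is at (79/8, 99/16). Substituting into each constraint, equality holds for (i) and (iii); the remaining constraints have slack.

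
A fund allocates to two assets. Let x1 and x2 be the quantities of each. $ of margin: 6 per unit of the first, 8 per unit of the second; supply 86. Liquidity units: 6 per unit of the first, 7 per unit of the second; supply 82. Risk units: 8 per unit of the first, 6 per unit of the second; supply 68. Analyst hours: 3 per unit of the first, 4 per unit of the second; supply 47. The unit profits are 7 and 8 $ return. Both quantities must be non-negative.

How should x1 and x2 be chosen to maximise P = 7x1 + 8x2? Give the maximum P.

x1 = 1, x2 = 10, maximum P = 87

Corner points and P = 7x1 + 8x2:
  (0, 0) → P = 0
  (0, 43/4) → P = 86
  (17/2, 0) → P = 119/2
  (1, 10) → P = 87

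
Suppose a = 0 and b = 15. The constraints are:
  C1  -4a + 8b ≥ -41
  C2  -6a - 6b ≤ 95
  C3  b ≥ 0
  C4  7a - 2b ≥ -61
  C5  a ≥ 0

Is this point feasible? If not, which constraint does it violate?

C1: 120 ≥ -41 ✓
C2: -90 ≤ 95 ✓
C3: 15 ≥ 0 ✓
C4: -30 ≥ -61 ✓
C5: 0 ≥ 0 ✓

feasible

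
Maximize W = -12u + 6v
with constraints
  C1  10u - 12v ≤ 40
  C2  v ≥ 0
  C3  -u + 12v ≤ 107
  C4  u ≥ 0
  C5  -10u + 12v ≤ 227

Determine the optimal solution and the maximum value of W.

u = 0, v = 107/12, maximum W = 107/2

Extreme points and W = -12u + 6v:
  (4, 0) → W = -48
  (49/3, 185/18) → W = -403/3
  (0, 0) → W = 0
  (0, 107/12) → W = 107/2

The binding constraints are -u + 12v = 107 and u = 0.
Solving simultaneously gives u = 0, v = 107/12.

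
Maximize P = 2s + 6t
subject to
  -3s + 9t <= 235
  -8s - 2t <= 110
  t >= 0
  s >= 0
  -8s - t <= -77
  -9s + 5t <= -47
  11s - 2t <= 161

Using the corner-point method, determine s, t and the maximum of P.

s = 711/37, t = 932/37, maximum P = 7014/37

Vertices and P = 2s + 6t:
  (77/8, 0) → P = 77/4
  (161/11, 0) → P = 322/11
  (432/49, 317/49) → P = 2766/49
  (711/37, 932/37) → P = 7014/37

The binding constraints are -9s + 5t = -47 and 11s - 2t = 161.
Solving simultaneously gives s = 711/37, t = 932/37.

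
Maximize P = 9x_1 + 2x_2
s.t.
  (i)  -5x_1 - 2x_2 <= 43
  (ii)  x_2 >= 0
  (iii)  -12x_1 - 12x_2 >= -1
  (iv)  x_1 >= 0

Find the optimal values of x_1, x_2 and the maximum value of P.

x_1 = 1/12, x_2 = 0, maximum P = 3/4

Extreme points and P = 9x_1 + 2x_2:
  (1/12, 0) → P = 3/4
  (0, 0) → P = 0
  (0, 1/12) → P = 1/6

The binding constraints are x_2 = 0 and -12x_1 - 12x_2 = -1.
Solving simultaneously gives x_1 = 1/12, x_2 = 0.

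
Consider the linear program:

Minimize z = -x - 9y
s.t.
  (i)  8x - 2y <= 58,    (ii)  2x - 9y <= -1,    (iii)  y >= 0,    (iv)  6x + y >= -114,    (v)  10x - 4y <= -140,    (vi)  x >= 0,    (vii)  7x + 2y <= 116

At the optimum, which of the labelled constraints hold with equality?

Feasible corners and z = -x - 9y:
  (0, 35) → z = -315
  (23/6, 535/12) → z = -4861/12
  (0, 58) → z = -522

The minimum is at (0, 58). Substituting into each constraint, equality holds for (vi) and (vii); the remaining constraints have slack.

(vi) and (vii)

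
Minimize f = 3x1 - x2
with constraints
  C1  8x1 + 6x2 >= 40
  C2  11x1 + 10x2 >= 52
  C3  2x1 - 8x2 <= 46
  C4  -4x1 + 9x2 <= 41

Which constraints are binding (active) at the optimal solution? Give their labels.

C1 and C4

Corner points and f = 3x1 - x2:
  (44/7, -12/7) → f = 144/7
  (19/16, 61/12) → f = -73/48
  (73/9, -67/18) → f = 505/18
The feasible region is unbounded (it extends along (4, 1), (9, 4)), but f strictly increases along every unbounded feasible direction, so there is no improving ray and the minimum is attained at a vertex.

The minimum is at (19/16, 61/12). Substituting into each constraint, equality holds for C1 and C4; the remaining constraints have slack.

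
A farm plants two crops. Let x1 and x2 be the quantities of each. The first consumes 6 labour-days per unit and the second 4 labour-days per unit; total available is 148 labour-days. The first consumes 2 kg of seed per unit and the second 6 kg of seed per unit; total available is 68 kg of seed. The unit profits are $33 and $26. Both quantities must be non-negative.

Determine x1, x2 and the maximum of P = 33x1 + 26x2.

Extreme points and P = 33x1 + 26x2:
  (0, 0) → P = 0
  (0, 34/3) → P = 884/3
  (74/3, 0) → P = 814
  (22, 4) → P = 830

The binding constraints are 6x1 + 4x2 = 148 and 2x1 + 6x2 = 68.
Solving simultaneously gives x1 = 22, x2 = 4.

x1 = 22, x2 = 4, maximum P = 830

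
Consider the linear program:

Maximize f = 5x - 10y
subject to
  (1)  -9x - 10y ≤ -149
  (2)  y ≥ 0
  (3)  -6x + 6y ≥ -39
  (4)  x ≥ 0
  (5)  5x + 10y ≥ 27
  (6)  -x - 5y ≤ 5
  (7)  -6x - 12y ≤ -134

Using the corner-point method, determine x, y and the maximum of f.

Extreme points and f = 5x - 10y:
  (0, 149/10) → f = -149
  (28/3, 13/2) → f = -55/3
  (106/9, 95/18) → f = 55/9
The feasible region is unbounded (it extends along (0, 1), (1, 1)), but f strictly decreases along every unbounded feasible direction, so there is no improving ray and the maximum is attained at a vertex.

x = 106/9, y = 95/18, maximum f = 55/9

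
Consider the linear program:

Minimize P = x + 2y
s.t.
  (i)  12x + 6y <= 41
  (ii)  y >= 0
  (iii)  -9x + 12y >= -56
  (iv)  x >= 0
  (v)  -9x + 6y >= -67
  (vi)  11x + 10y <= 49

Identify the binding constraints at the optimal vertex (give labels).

Extreme points and P = x + 2y:
  (41/12, 0) → P = 41/12
  (58/27, 137/54) → P = 65/9
  (0, 0) → P = 0
  (0, 49/10) → P = 49/5

The minimum is at (0, 0). Substituting into each constraint, equality holds for (ii) and (iv); the remaining constraints have slack.

(ii) and (iv)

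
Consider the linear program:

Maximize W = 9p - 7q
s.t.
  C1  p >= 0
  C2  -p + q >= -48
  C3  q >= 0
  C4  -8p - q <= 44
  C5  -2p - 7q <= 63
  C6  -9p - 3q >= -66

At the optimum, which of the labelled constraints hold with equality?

C3 and C6

Vertices and W = 9p - 7q:
  (0, 0) → W = 0
  (0, 22) → W = -154
  (22/3, 0) → W = 66

The maximum is at (22/3, 0). Substituting into each constraint, equality holds for C3 and C6; the remaining constraints have slack.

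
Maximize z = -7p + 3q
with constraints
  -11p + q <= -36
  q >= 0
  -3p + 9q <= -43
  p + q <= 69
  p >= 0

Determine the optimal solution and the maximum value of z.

The binding constraints are q = 0 and -3p + 9q = -43.
Solving simultaneously gives p = 43/3, q = 0.

p = 43/3, q = 0, maximum z = -301/3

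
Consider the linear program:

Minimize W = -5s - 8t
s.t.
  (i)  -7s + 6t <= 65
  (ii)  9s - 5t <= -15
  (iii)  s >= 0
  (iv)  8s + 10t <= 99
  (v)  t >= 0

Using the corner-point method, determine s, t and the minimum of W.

s = 0, t = 99/10, minimum W = -396/5

At the optimal vertex, s = 0 and 8s + 10t = 99.
Solving simultaneously gives s = 0, t = 99/10.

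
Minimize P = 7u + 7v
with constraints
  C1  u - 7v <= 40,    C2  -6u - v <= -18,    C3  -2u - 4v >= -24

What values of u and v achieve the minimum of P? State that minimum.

u = 166/43, v = -222/43, minimum P = -392/43

At the optimal vertex, u - 7v = 40 and -6u - v = -18.
Solving simultaneously gives u = 166/43, v = -222/43.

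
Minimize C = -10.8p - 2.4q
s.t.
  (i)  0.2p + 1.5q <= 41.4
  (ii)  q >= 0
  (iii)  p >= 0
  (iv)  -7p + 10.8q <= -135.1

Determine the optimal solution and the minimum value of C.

p = 207, q = 0, minimum C = -2235.6

Vertices and C = -10.8p - 2.4q:
  (207, 0) → C = -11178/5
  (21659/422, 13139/633) → C = -637349/1055
  (193/10, 0) → C = -5211/25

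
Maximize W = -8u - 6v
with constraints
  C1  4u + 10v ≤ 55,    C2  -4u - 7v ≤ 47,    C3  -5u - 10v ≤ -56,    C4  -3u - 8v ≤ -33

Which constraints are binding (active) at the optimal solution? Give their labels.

C1 and C3

Corner points and W = -8u - 6v:
  (1, 51/10) → W = -193/5
  (55, -33/2) → W = -341
  (59/5, -3/10) → W = -463/5

The maximum is at (1, 51/10). Substituting into each constraint, equality holds for C1 and C3; the remaining constraints have slack.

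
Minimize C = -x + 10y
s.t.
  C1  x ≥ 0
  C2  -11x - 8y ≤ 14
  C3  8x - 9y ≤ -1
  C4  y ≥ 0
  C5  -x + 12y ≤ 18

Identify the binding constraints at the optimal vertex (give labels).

Vertices and C = -x + 10y:
  (0, 1/9) → C = 10/9
  (0, 3/2) → C = 15
  (50/29, 143/87) → C = 1280/87

The minimum is at (0, 1/9). Substituting into each constraint, equality holds for C1 and C3; the remaining constraints have slack.

C1 and C3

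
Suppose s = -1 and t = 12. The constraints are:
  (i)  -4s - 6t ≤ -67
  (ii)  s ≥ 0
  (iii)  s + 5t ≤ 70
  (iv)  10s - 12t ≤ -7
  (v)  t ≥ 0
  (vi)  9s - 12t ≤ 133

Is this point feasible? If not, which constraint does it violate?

Constraint (ii): s = -1, which is not ≥ 0. All other constraints are satisfied.

not feasible — violates (ii)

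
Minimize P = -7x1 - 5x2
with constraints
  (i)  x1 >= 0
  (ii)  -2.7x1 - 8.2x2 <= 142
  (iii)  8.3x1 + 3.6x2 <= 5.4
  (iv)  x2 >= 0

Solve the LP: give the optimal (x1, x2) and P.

x1 = 0, x2 = 1.5, minimum P = -7.5

Vertices and P = -7x1 - 5x2:
  (0, 3/2) → P = -15/2
  (0, 0) → P = 0
  (54/83, 0) → P = -378/83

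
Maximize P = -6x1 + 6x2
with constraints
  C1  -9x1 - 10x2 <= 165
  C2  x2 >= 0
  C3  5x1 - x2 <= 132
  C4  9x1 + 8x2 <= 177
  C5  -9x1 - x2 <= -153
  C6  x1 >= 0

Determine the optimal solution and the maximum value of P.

Vertices and P = -6x1 + 6x2:
  (59/3, 0) → P = -118
  (17, 0) → P = -102
  (349/21, 24/7) → P = -554/7

The optimum lies where 9x1 + 8x2 = 177 and -9x1 - x2 = -153.
Solving simultaneously gives x1 = 349/21, x2 = 24/7.

x1 = 349/21, x2 = 24/7, maximum P = -554/7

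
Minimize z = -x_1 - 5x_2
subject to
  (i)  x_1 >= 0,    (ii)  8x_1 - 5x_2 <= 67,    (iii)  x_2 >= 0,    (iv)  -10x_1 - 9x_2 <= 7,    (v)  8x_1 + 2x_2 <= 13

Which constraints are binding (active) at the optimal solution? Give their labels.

(i) and (v)

Corner points and z = -x_1 - 5x_2:
  (0, 0) → z = 0
  (0, 13/2) → z = -65/2
  (13/8, 0) → z = -13/8

The minimum is at (0, 13/2). Substituting into each constraint, equality holds for (i) and (v); the remaining constraints have slack.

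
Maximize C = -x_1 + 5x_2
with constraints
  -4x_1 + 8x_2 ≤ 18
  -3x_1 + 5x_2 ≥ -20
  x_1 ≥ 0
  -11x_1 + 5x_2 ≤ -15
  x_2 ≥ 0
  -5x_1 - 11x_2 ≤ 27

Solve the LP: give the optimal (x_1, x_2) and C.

Vertices and C = -x_1 + 5x_2:
  (125/2, 67/2) → C = 105
  (105/34, 129/34) → C = 270/17
  (20/3, 0) → C = -20/3
  (15/11, 0) → C = -15/11

The binding constraints are -4x_1 + 8x_2 = 18 and -3x_1 + 5x_2 = -20.
Solving simultaneously gives x_1 = 125/2, x_2 = 67/2.

x_1 = 125/2, x_2 = 67/2, maximum C = 105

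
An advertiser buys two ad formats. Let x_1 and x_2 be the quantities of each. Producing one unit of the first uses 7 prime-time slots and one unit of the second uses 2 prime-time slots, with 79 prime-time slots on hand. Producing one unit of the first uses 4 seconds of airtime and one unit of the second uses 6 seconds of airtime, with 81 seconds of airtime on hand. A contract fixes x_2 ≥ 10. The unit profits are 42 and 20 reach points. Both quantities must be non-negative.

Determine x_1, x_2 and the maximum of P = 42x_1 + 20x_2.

Vertices and P = 42x_1 + 20x_2:
  (0, 27/2) → P = 270
  (0, 10) → P = 200
  (21/4, 10) → P = 841/2

At the optimal vertex, 4x_1 + 6x_2 = 81 and x_2 = 10.
Solving simultaneously gives x_1 = 21/4, x_2 = 10.

x_1 = 21/4, x_2 = 10, maximum P = 841/2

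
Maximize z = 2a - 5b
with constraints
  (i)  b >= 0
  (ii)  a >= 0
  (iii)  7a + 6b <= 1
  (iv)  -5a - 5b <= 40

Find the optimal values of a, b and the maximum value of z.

a = 1/7, b = 0, maximum z = 2/7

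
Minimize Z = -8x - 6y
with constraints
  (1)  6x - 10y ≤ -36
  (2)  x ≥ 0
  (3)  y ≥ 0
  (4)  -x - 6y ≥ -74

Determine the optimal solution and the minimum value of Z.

Vertices and Z = -8x - 6y:
  (0, 18/5) → Z = -108/5
  (262/23, 240/23) → Z = -3536/23
  (0, 37/3) → Z = -74

At the optimal vertex, 6x - 10y = -36 and -x - 6y = -74.
Solving simultaneously gives x = 262/23, y = 240/23.

x = 262/23, y = 240/23, minimum Z = -3536/23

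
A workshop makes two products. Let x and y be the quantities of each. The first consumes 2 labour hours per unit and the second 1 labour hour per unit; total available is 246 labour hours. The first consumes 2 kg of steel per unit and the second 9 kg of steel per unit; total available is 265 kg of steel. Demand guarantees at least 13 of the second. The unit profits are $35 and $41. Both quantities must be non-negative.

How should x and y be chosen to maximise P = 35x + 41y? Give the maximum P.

Corner points and P = 35x + 41y:
  (0, 265/9) → P = 10865/9
  (0, 13) → P = 533
  (74, 13) → P = 3123

The binding constraints are 2x + 9y = 265 and y = 13.
Solving simultaneously gives x = 74, y = 13.

x = 74, y = 13, maximum P = 3123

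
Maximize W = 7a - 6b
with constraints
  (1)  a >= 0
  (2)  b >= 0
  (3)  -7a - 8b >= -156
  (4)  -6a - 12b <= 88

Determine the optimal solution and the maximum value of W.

a = 156/7, b = 0, maximum W = 156

Vertices and W = 7a - 6b:
  (0, 0) → W = 0
  (0, 39/2) → W = -117
  (156/7, 0) → W = 156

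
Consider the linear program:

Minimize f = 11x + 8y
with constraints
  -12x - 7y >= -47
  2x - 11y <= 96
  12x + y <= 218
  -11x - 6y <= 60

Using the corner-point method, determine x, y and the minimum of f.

Corner points and f = 11x + 8y:
  (1189/146, -529/73) → f = 4615/146
  (-702/5, 1237/5) → f = 2174/5
  (-12/19, -168/19) → f = -1476/19

The binding constraints are 2x - 11y = 96 and -11x - 6y = 60.
Solving simultaneously gives x = -12/19, y = -168/19.

x = -12/19, y = -168/19, minimum f = -1476/19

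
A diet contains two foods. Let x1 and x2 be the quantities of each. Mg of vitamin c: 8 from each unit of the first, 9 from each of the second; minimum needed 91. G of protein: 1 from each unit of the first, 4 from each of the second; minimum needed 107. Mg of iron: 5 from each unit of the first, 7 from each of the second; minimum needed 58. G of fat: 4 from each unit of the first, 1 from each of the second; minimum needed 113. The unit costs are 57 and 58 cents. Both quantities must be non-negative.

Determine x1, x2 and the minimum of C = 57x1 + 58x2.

x1 = 23, x2 = 21, minimum C = 2529

The feasible region is unbounded (it extends along (0, 1), (1, 0)), but C strictly increases along every unbounded feasible direction, so there is no improving ray and the minimum is attained at a vertex.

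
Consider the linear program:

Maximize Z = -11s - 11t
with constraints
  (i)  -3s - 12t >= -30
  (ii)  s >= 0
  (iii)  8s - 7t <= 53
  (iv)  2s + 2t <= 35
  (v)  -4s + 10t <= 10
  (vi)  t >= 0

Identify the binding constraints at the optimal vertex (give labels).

(ii) and (vi)

Feasible corners and Z = -11s - 11t:
  (94/13, 9/13) → Z = -1133/13
  (30/13, 25/13) → Z = -605/13
  (0, 1) → Z = -11
  (0, 0) → Z = 0
  (53/8, 0) → Z = -583/8

The maximum is at (0, 0). Substituting into each constraint, equality holds for (ii) and (vi); the remaining constraints have slack.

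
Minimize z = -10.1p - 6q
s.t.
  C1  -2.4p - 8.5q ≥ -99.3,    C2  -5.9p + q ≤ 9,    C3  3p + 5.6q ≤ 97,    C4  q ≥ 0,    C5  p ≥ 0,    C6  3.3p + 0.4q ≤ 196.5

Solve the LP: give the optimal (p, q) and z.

p = 97/3, q = 0, minimum z = -9797/30

Extreme points and z = -10.1p - 6q:
  (456/1051, 60747/5255) → z = -77502/1051
  (13421/603, 1085/201) → z = -1550821/6030
  (0, 9) → z = -54
  (97/3, 0) → z = -9797/30
  (0, 0) → z = 0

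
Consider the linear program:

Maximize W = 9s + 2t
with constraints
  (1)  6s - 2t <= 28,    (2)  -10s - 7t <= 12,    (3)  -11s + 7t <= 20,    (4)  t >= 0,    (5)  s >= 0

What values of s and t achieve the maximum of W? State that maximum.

s = 59/5, t = 107/5, maximum W = 149

The optimum lies where 6s - 2t = 28 and -11s + 7t = 20.
Solving simultaneously gives s = 59/5, t = 107/5.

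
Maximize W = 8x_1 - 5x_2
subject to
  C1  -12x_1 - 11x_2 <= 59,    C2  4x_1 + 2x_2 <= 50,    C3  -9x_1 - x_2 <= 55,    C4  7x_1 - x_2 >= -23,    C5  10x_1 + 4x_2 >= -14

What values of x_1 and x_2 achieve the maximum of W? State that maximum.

x_1 = 167/5, x_2 = -209/5, maximum W = 2381/5

Corner points and W = 8x_1 - 5x_2:
  (167/5, -209/5) → W = 2381/5
  (41/31, -211/31) → W = 1383/31
  (2/9, 221/9) → W = -121
  (-53/19, 66/19) → W = -754/19

The optimum lies where -12x_1 - 11x_2 = 59 and 4x_1 + 2x_2 = 50.
Solving simultaneously gives x_1 = 167/5, x_2 = -209/5.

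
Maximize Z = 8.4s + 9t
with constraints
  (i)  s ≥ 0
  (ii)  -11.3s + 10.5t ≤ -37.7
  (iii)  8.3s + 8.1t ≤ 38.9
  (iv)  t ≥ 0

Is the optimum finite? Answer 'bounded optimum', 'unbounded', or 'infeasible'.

Feasible corners and Z = 8.4s + 9t:
  (11897/2978, 2111/2978) → Z = 594669/14890
  (377/113, 0) → Z = 15834/565
  (389/83, 0) → Z = 16338/415
The feasible region has finitely many vertices and no improving ray; the maximum is 594669/14890 at (11897/2978, 2111/2978).

bounded optimum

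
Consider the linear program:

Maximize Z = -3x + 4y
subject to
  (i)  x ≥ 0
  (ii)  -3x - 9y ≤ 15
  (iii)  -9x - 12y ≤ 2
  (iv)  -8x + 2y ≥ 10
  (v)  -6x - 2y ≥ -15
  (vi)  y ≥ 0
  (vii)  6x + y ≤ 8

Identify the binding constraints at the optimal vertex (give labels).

Extreme points and Z = -3x + 4y:
  (0, 5) → Z = 20
  (0, 15/2) → Z = 30
  (3/10, 31/5) → Z = 239/10
  (1/6, 7) → Z = 55/2

The maximum is at (0, 15/2). Substituting into each constraint, equality holds for (i) and (v); the remaining constraints have slack.

(i) and (v)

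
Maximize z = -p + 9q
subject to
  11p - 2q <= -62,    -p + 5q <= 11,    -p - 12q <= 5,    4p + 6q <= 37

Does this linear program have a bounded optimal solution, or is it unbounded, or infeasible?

Feasible corners and z = -p + 9q:
  (-288/53, 59/53) → z = 819/53
  (-377/67, 7/134) → z = 817/134
  (-157/17, 6/17) → z = 211/17
The feasible region has finitely many vertices and no improving ray; the maximum is 819/53 at (-288/53, 59/53).

bounded optimum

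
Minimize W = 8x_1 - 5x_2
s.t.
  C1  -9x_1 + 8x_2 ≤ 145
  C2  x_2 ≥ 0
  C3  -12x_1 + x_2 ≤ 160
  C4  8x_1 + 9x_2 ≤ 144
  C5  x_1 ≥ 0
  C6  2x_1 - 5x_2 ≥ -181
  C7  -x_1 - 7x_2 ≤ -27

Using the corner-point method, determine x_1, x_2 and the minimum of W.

Vertices and W = 8x_1 - 5x_2:
  (0, 16) → W = -80
  (765/47, 72/47) → W = 5760/47
  (0, 27/7) → W = -135/7

x_1 = 0, x_2 = 16, minimum W = -80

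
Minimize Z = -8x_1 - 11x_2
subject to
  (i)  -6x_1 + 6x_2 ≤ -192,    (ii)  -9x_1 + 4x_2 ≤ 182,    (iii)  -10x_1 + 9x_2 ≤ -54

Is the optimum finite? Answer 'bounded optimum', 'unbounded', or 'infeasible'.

From the feasible point (-62, -94), moving in the direction (6, 6) keeps every constraint satisfied while Z decreases without bound.

unbounded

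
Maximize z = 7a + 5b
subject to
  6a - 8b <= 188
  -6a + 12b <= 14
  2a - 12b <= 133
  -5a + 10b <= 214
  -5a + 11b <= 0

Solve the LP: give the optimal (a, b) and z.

a = 1034/13, b = 470/13, maximum z = 9588/13

Vertices and z = 7a + 5b:
  (149/7, -211/28) → z = 3117/28
  (1034/13, 470/13) → z = 9588/13
  (-147/4, -413/24) → z = -8239/24
  (-77/3, -35/3) → z = -238

At the optimal vertex, 6a - 8b = 188 and -5a + 11b = 0.
Solving simultaneously gives a = 1034/13, b = 470/13.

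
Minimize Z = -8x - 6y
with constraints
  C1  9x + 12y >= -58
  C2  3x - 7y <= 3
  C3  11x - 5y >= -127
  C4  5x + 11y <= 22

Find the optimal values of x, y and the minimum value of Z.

x = 11/4, y = 3/4, minimum Z = -53/2

Extreme points and Z = -8x - 6y:
  (-370/99, -67/33) → Z = 4166/99
  (-1814/177, 505/177) → Z = 11482/177
  (11/4, 3/4) → Z = -53/2
  (-1287/146, 877/146) → Z = 2517/73

The optimum lies where 3x - 7y = 3 and 5x + 11y = 22.
Solving simultaneously gives x = 11/4, y = 3/4.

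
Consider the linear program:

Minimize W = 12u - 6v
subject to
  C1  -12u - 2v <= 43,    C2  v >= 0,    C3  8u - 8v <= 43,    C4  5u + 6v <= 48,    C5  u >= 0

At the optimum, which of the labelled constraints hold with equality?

C4 and C5

Corner points and W = 12u - 6v:
  (43/8, 0) → W = 129/2
  (0, 0) → W = 0
  (321/44, 169/88) → W = 3345/44
  (0, 8) → W = -48

The minimum is at (0, 8). Substituting into each constraint, equality holds for C4 and C5; the remaining constraints have slack.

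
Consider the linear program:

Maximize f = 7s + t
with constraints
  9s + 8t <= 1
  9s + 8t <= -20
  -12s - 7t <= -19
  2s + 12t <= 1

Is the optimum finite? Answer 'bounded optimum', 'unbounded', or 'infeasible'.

From the feasible point (292/33, -137/11), moving in the direction (7, -12) keeps every constraint satisfied while f increases without bound.

unbounded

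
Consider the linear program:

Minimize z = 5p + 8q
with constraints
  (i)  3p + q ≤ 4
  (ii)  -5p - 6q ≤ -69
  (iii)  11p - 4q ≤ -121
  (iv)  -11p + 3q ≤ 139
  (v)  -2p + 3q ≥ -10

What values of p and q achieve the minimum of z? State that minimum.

p = -225/43, q = 682/43, minimum z = 4331/43

Extreme points and z = 5p + 8q:
  (-105/23, 407/23) → z = 2731/23
  (-127/20, 461/20) → z = 3053/20
  (-225/43, 682/43) → z = 4331/43
  (-209/27, 1454/81) → z = 8497/81

At the optimal vertex, -5p - 6q = -69 and 11p - 4q = -121.
Solving simultaneously gives p = -225/43, q = 682/43.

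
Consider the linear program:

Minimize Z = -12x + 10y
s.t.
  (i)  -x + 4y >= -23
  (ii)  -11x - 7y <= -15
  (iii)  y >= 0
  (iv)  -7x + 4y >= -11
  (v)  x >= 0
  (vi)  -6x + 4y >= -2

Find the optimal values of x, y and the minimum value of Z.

The feasible region is unbounded (it extends along (0, 1), (4, 7)), but Z strictly increases along every unbounded feasible direction, so there is no improving ray and the minimum is attained at a vertex.

At the optimal vertex, -11x - 7y = -15 and -6x + 4y = -2.
Solving simultaneously gives x = 37/43, y = 34/43.

x = 37/43, y = 34/43, minimum Z = -104/43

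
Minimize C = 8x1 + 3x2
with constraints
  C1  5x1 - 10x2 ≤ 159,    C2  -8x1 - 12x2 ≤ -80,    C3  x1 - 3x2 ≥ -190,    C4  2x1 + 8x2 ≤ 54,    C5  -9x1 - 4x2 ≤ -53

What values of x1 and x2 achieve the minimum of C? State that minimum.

x1 = 13/4, x2 = 95/16, minimum C = 701/16

Vertices and C = 8x1 + 3x2:
  (677/35, -218/35) → C = 4762/35
  (151/5, -4/5) → C = 1196/5
  (79/19, 74/19) → C = 854/19
  (13/4, 95/16) → C = 701/16

The optimum lies where 2x1 + 8x2 = 54 and -9x1 - 4x2 = -53.
Solving simultaneously gives x1 = 13/4, x2 = 95/16.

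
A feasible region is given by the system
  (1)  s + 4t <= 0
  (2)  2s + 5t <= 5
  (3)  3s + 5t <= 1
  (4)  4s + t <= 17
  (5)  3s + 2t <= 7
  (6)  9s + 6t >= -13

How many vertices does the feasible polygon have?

5

Pairwise boundary intersections that survive every other constraint:
  (4/7, -1/7)
  (-26/15, 13/30)
  (11/3, -2)
  (27/5, -23/5)
  (23/3, -41/3)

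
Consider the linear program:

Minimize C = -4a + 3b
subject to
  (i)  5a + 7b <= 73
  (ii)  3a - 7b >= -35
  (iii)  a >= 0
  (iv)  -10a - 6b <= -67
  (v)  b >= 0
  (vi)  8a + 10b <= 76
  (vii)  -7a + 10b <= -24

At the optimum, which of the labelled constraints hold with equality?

Vertices and C = -4a + 3b:
  (67/10, 0) → C = -134/5
  (407/71, 229/142) → C = -2569/142
  (19/2, 0) → C = -38
  (20/3, 34/15) → C = -298/15

The minimum is at (19/2, 0). Substituting into each constraint, equality holds for (v) and (vi); the remaining constraints have slack.

(v) and (vi)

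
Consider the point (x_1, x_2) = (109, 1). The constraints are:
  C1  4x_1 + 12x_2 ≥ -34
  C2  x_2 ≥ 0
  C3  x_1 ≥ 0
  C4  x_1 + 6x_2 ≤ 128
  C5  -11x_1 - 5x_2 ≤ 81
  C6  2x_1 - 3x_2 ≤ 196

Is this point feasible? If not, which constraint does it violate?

Constraint C6: 2x_1 - 3x_2 = 215, which is not ≤ 196. All other constraints are satisfied.

not feasible — violates C6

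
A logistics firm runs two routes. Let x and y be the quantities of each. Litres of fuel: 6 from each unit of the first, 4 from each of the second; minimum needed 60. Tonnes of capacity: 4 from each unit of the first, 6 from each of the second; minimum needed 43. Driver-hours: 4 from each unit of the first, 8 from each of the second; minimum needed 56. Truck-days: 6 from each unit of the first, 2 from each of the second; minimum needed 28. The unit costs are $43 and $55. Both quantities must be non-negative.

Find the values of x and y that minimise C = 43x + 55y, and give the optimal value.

The feasible region is unbounded (it extends along (0, 1), (1, 0)), but C strictly increases along every unbounded feasible direction, so there is no improving ray and the minimum is attained at a vertex.

The binding constraints are 6x + 4y = 60 and 4x + 8y = 56.
Solving simultaneously gives x = 8, y = 3.

x = 8, y = 3, minimum C = 509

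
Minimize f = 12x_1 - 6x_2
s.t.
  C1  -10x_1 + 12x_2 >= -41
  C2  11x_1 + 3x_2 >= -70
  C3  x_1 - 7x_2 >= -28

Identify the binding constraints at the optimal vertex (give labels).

Vertices and f = 12x_1 - 6x_2:
  (-239/54, -1151/162) → f = -283/27
  (623/58, 321/58) → f = 2775/29
  (-287/40, 119/40) → f = -2079/20

The minimum is at (-287/40, 119/40). Substituting into each constraint, equality holds for C2 and C3; the remaining constraints have slack.

C2 and C3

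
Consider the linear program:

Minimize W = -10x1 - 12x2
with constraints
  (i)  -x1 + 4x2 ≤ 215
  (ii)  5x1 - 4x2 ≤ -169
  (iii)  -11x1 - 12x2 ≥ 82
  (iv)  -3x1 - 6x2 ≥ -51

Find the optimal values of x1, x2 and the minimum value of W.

x1 = -184/5, x2 = 269/10, minimum W = 226/5

Extreme points and W = -10x1 - 12x2:
  (-181/3, 116/3) → W = 418/3
  (-589/26, 1449/104) → W = 1543/26
  (-184/5, 269/10) → W = 226/5
The feasible region is unbounded (it extends along (-4, -1), (-4, -5)), but W strictly increases along every unbounded feasible direction, so there is no improving ray and the minimum is attained at a vertex.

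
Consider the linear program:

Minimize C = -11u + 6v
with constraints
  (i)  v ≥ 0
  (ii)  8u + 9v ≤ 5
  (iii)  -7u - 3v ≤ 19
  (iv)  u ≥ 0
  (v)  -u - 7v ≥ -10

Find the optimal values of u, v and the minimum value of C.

Extreme points and C = -11u + 6v:
  (5/8, 0) → C = -55/8
  (0, 0) → C = 0
  (0, 5/9) → C = 10/3

The binding constraints are v = 0 and 8u + 9v = 5.
Solving simultaneously gives u = 5/8, v = 0.

u = 5/8, v = 0, minimum C = -55/8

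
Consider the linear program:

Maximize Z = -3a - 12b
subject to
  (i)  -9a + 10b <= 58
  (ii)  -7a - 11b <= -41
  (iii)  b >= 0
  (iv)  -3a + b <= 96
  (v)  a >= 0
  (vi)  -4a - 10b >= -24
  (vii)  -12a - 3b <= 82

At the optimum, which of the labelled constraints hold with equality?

Feasible corners and Z = -3a - 12b:
  (41/7, 0) → Z = -123/7
  (73/13, 2/13) → Z = -243/13
  (6, 0) → Z = -18

The maximum is at (41/7, 0). Substituting into each constraint, equality holds for (ii) and (iii); the remaining constraints have slack.

(ii) and (iii)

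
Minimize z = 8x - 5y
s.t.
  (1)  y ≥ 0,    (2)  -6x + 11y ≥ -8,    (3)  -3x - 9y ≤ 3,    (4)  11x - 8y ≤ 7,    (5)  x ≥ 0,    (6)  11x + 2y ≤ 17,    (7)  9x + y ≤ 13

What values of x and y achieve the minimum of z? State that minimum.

Corner points and z = 8x - 5y:
  (7/11, 0) → z = 56/11
  (0, 0) → z = 0
  (111/83, 80/83) → z = 488/83
  (0, 17/2) → z = -85/2
  (9/7, 10/7) → z = 22/7

The binding constraints are x = 0 and 11x + 2y = 17.
Solving simultaneously gives x = 0, y = 17/2.

x = 0, y = 17/2, minimum z = -85/2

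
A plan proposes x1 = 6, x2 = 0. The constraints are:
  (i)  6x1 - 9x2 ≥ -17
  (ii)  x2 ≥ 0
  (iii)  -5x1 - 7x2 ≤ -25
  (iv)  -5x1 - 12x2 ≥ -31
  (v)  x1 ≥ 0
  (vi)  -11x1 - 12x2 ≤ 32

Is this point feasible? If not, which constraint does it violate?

(i): 36 ≥ -17 ✓
(ii): 0 ≥ 0 ✓
(iii): -30 ≤ -25 ✓
(iv): -30 ≥ -31 ✓
(v): 6 ≥ 0 ✓
(vi): -66 ≤ 32 ✓

feasible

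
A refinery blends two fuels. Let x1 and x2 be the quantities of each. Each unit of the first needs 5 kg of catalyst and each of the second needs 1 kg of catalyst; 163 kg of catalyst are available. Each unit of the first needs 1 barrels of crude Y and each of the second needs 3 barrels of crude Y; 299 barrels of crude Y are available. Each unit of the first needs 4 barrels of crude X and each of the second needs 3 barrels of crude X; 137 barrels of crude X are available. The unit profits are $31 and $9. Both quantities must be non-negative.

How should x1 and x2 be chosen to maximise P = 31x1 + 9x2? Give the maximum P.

x1 = 32, x2 = 3, maximum P = 1019

Feasible corners and P = 31x1 + 9x2:
  (0, 0) → P = 0
  (0, 137/3) → P = 411
  (163/5, 0) → P = 5053/5
  (32, 3) → P = 1019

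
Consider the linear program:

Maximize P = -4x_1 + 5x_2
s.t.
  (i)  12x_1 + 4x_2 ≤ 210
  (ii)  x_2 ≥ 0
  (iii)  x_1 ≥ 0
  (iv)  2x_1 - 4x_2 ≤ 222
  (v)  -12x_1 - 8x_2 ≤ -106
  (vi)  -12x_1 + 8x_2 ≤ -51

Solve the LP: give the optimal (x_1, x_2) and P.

x_1 = 157/12, x_2 = 53/4, maximum P = 167/12

Extreme points and P = -4x_1 + 5x_2:
  (35/2, 0) → P = -70
  (157/12, 53/4) → P = 167/12
  (53/6, 0) → P = -106/3
  (157/24, 55/16) → P = -431/48

At the optimal vertex, 12x_1 + 4x_2 = 210 and -12x_1 + 8x_2 = -51.
Solving simultaneously gives x_1 = 157/12, x_2 = 53/4.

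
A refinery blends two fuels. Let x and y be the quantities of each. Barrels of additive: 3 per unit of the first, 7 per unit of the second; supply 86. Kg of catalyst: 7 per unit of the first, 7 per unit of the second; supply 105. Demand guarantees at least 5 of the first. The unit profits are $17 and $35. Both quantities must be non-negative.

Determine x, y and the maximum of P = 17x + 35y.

Vertices and P = 17x + 35y:
  (15, 0) → P = 255
  (5, 0) → P = 85
  (5, 10) → P = 435

x = 5, y = 10, maximum P = 435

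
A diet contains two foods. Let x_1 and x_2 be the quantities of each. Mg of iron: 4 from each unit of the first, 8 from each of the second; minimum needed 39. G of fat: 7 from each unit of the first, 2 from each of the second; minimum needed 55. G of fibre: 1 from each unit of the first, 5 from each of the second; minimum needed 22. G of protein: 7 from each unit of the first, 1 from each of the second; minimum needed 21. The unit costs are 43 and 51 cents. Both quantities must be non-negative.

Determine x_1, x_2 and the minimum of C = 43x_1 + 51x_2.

Vertices and C = 43x_1 + 51x_2:
  (0, 55/2) → C = 2805/2
  (22, 0) → C = 946
  (7, 3) → C = 454
The feasible region is unbounded (it extends along (0, 1), (1, 0)), but C strictly increases along every unbounded feasible direction, so there is no improving ray and the minimum is attained at a vertex.

x_1 = 7, x_2 = 3, minimum C = 454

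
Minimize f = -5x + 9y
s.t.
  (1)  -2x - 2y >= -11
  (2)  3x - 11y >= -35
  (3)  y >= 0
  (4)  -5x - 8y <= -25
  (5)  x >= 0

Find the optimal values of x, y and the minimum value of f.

x = 11/2, y = 0, minimum f = -55/2

Feasible corners and f = -5x + 9y:
  (51/28, 103/28) → f = 24
  (11/2, 0) → f = -55/2
  (0, 35/11) → f = 315/11
  (5, 0) → f = -25
  (0, 25/8) → f = 225/8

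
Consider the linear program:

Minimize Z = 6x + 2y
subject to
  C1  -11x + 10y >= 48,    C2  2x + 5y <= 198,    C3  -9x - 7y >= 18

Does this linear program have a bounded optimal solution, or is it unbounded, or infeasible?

From the feasible point (-516/167, 234/167), moving in the direction (-5, 2) keeps every constraint satisfied while Z decreases without bound.

unbounded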